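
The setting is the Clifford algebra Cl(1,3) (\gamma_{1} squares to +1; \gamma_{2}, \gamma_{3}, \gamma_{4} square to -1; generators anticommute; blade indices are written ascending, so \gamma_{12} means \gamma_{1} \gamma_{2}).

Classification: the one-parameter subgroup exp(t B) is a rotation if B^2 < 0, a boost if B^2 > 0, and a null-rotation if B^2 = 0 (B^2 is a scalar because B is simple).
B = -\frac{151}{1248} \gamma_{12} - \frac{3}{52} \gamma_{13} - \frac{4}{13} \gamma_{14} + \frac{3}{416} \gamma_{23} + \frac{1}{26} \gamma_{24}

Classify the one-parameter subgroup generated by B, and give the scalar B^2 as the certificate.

B^2 term by term: the squares give (-\frac{151}{1248})^2*(\gamma_{12})^2 + (-\frac{3}{52})^2*(\gamma_{13})^2 + (-\frac{4}{13})^2*(\gamma_{14})^2 + (\frac{3}{416})^2*(\gamma_{23})^2 + (\frac{1}{26})^2*(\gamma_{24})^2 = \frac{22801}{1557504}*(+1) + \frac{9}{2704}*(+1) + \frac{16}{169}*(+1) + \frac{9}{173056}*(-1) + \frac{1}{676}*(-1) = \frac{1}{9} (each basis 2-blade squares to minus the product of its generators' squares); cross terms between blades sharing an index anticommute and cancel; the commuting (index-disjoint) pairs give grade-4 terms 2*c*c'*(blade product), which cancel blade by blade — \gamma_{1234}: \frac{3}{676} - \frac{3}{676} = 0 — confirming B is simple. So B^2 = \frac{1}{9}.
Answer: boost, certificate B^2 = \frac{1}{9}. One invariant decides it: the square \frac{1}{9} survives every conjugation, and its sign is exactly the classification.


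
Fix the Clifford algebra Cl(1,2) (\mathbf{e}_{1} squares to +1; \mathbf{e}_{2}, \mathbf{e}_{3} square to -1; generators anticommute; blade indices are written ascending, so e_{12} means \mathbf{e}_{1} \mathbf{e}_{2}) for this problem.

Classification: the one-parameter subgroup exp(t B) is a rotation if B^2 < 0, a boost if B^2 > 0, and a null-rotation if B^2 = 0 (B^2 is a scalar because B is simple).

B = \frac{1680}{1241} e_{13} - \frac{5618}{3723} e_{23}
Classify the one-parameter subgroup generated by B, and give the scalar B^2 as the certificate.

B^2 term by term: the squares give (\frac{1680}{1241})^2*(e_{13})^2 + (-\frac{5618}{3723})^2*(e_{23})^2 = \frac{2822400}{1540081}*(+1) + \frac{31561924}{13860729}*(-1) = -\frac{4}{9} (each basis 2-blade squares to minus the product of its generators' squares); cross terms between blades sharing an index anticommute and cancel. So B^2 = -\frac{4}{9}.
Answer: rotation, certificate B^2 = -\frac{4}{9}. The invariant at work: B^2 = -\frac{4}{9} is unchanged by conjugation, hence its sign classifies the subgroup whatever basis B is written in.


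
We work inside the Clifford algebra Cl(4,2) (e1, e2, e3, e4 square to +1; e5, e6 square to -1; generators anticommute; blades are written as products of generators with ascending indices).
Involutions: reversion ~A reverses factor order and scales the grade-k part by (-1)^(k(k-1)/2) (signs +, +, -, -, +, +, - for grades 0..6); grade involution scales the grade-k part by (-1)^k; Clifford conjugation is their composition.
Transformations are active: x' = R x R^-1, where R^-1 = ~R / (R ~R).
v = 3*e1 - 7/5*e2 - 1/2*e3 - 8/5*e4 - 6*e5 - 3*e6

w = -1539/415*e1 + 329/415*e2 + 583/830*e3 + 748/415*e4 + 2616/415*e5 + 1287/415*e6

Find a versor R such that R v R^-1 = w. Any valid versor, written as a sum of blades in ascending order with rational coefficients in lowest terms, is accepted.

The midline construction: v and w both square to -3123/100, so reflecting in their sum -294/415*e1 - 252/415*e2 + 84/415*e3 + 84/415*e4 + 126/415*e5 + 42/415*e6 exchanges them.
Answer: -294/415*e1 - 252/415*e2 + 84/415*e3 + 84/415*e4 + 126/415*e5 + 42/415*e6


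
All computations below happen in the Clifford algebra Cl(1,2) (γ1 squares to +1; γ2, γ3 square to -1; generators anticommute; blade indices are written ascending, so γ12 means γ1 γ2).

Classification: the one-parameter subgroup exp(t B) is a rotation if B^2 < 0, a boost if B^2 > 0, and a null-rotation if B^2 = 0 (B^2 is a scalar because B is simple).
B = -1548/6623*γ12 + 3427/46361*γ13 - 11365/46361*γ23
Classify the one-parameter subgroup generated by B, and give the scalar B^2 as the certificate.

B^2 term by term: the squares give (-1548/6623)^2*(γ12)^2 + (3427/46361)^2*(γ13)^2 + (-11365/46361)^2*(γ23)^2 = 2396304/43864129*(+1) + 11744329/2149342321*(+1) + 129163225/2149342321*(-1) = 0 (each basis 2-blade squares to minus the product of its generators' squares); cross terms between blades sharing an index anticommute and cancel. So B^2 = 0.
Answer: null-rotation, certificate B^2 = 0. Note: conjugating B changes its blade decomposition but never the scalar B^2 = 0, whose sign settles the classification.


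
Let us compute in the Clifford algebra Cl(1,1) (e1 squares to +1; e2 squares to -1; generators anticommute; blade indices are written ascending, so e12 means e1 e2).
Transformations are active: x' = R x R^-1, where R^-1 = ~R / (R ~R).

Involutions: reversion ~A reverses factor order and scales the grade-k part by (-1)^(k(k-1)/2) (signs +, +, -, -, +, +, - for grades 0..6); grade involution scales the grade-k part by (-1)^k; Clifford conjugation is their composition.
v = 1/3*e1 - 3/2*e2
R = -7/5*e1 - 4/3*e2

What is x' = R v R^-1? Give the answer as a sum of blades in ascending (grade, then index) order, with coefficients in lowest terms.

~R = -7/5*e1 - 4/3*e2, and R ~R = 41/225, so R^-1 = ~R / (41/225).
R v = -37/15 + 229/90*e12
Answer: 4621/123*e1 + 3083/82*e2


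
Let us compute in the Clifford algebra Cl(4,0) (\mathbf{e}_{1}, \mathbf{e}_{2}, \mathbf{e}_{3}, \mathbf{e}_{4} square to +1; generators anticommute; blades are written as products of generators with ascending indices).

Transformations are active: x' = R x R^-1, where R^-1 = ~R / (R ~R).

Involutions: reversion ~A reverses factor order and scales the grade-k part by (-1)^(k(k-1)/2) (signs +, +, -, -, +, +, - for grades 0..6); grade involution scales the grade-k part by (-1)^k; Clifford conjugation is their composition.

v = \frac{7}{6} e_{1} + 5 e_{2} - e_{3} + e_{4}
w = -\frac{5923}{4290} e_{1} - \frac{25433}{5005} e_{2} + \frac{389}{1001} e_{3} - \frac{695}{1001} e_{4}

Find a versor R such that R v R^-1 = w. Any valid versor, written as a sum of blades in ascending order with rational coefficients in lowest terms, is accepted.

Here q(v) = q(w) = \frac{1021}{36}; the classical choice R = v + w = -\frac{153}{715} e_{1} - \frac{408}{5005} e_{2} - \frac{612}{1001} e_{3} + \frac{306}{1001} e_{4} then realises v -> w under the sandwich.
Answer: -\frac{153}{715} e_{1} - \frac{408}{5005} e_{2} - \frac{612}{1001} e_{3} + \frac{306}{1001} e_{4}


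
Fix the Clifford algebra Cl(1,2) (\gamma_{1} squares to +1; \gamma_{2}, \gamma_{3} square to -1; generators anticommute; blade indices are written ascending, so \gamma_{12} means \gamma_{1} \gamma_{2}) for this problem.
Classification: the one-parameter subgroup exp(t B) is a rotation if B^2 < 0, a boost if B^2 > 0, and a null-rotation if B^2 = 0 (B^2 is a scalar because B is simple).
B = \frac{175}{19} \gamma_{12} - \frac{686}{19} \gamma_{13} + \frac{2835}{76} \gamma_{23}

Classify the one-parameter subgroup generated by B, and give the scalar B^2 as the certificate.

B^2 term by term: the squares give (\frac{175}{19})^2*(\gamma_{12})^2 + (-\frac{686}{19})^2*(\gamma_{13})^2 + (\frac{2835}{76})^2*(\gamma_{23})^2 = \frac{30625}{361}*(+1) + \frac{470596}{361}*(+1) + \frac{8037225}{5776}*(-1) = -\frac{49}{16} (each basis 2-blade squares to minus the product of its generators' squares); cross terms between blades sharing an index anticommute and cancel. So B^2 = -\frac{49}{16}.
Answer: rotation, certificate B^2 = -\frac{49}{16}. Note: conjugating B changes its blade decomposition but never the scalar B^2 = -\frac{49}{16}, whose sign settles the classification.


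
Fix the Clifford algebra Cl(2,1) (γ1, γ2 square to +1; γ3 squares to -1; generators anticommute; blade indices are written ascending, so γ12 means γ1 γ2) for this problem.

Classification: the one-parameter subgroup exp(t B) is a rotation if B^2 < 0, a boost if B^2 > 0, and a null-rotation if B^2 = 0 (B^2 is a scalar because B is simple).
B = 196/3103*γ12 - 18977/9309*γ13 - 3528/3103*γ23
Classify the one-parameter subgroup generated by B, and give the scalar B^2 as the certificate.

B^2 term by term: the squares give (196/3103)^2*(γ12)^2 + (-18977/9309)^2*(γ13)^2 + (-3528/3103)^2*(γ23)^2 = 38416/9628609*(-1) + 360126529/86657481*(+1) + 12446784/9628609*(+1) = 49/9 (each basis 2-blade squares to minus the product of its generators' squares); cross terms between blades sharing an index anticommute and cancel. So B^2 = 49/9.
Answer: boost, certificate B^2 = 49/9. The scalar 49/9 is the complete invariant here: its sign names the subgroup type.


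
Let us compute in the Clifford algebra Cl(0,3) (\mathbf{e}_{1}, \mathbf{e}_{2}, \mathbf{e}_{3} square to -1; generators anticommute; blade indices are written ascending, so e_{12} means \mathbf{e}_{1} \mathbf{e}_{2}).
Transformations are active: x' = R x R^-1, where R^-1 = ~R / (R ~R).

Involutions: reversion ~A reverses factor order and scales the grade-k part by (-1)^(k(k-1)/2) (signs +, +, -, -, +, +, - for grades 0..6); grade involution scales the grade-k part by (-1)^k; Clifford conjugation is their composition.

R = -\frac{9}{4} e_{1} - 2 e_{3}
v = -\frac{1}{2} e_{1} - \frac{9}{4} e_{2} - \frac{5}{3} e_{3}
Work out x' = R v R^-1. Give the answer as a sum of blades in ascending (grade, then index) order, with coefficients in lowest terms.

~R = -\frac{9}{4} e_{1} - 2 e_{3}, and R ~R = -\frac{145}{16}, so R^-1 = ~R / (-\frac{145}{16}).
R v = -\frac{107}{24} + \frac{81}{16} e_{12} + \frac{11}{4} e_{13} - \frac{9}{2} e_{23}
Answer: -\frac{497}{290} e_{1} + \frac{9}{4} e_{2} - \frac{131}{435} e_{3}


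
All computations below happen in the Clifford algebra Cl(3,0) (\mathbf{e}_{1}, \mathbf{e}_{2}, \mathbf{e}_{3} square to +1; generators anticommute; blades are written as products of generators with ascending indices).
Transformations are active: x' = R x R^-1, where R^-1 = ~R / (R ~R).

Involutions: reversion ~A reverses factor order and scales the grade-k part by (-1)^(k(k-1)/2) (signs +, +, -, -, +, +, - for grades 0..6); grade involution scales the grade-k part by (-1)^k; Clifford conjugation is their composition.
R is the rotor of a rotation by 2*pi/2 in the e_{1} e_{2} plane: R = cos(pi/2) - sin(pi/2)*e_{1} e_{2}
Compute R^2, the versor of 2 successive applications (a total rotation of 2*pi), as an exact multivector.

Rotor phase runs at HALF the rotation angle; powers of one rotor simply add phase, so after 2 steps in e_{1} e_{2} the phase is 2*pi/2 = \pi and R^2 = cos(\pi) - sin(\pi)*e_{1} e_{2}.
cos(\pi) = -1 and sin(\pi) = 0, so R^2 = -1. The total rotation 2*pi is 1 full turn, so every vector returns to itself, yet the rotor is -1, on the OTHER sheet of the double cover (an odd number of 2*pi turns).
Answer: -1


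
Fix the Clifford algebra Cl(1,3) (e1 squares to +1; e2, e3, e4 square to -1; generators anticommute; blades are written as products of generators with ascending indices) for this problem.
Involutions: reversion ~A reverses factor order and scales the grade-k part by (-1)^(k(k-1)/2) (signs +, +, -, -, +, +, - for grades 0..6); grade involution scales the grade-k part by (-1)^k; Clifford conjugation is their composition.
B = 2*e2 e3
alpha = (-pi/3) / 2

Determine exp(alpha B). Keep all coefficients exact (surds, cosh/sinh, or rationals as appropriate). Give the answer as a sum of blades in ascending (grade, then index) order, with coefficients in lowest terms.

B^2 = (2)^2*(e2 e3)^2 = 4*(-1) = -4 (a basis 2-blade squares to minus the product of its generators' squares).
B^2 = -4 — the series telescopes trigonometrically here: l = 2, alpha*l = -pi/3, so exp(alpha B) = cos(-pi/3) + (sin(-pi/3)/2)*B = 1/2 + (-sqrt(3)/4)*B.
Answer: 1/2 - sqrt(3)/2*e2 e3


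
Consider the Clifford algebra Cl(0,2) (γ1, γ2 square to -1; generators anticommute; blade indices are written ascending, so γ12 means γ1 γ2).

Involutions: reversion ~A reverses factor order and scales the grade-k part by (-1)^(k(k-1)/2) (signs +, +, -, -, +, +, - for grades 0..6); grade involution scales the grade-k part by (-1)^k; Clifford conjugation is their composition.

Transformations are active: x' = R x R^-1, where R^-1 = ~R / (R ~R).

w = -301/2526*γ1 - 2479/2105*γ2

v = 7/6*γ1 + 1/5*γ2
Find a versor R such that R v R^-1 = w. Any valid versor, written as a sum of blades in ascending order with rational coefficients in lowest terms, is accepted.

Reasoning: v^2 = w^2 = -1261/900 since conjugation preserves the quadratic form; R = v + w = 441/421*γ1 - 2058/2105*γ2 is then valid when invertible, keeping its own part and reversing (v - w)/2.
Answer: 441/421*γ1 - 2058/2105*γ2


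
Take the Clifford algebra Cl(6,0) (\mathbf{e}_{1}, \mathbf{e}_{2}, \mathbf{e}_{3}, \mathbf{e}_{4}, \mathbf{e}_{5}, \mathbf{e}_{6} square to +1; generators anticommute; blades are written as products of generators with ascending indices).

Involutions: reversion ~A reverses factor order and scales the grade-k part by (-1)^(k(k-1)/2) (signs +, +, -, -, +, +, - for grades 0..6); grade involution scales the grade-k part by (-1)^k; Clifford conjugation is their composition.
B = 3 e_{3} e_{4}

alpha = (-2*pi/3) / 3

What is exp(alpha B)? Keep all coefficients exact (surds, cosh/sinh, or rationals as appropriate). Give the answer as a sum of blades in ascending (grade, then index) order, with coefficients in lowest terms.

B^2 = (3)^2*(e_{3} e_{4})^2 = 9*(-1) = -9 (a basis 2-blade squares to minus the product of its generators' squares).
B^2 = -9 — since the square is negative, the closed form is circular: l = 3, alpha*l = - \frac{2 \pi}{3}, so exp(alpha B) = cos(- \frac{2 \pi}{3}) + (sin(- \frac{2 \pi}{3})/3)*B = - \frac{1}{2} + (- \frac{\sqrt{3}}{6})*B.
Answer: - \frac{1}{2} - \frac{\sqrt{3}}{2} e_{3} e_{4}


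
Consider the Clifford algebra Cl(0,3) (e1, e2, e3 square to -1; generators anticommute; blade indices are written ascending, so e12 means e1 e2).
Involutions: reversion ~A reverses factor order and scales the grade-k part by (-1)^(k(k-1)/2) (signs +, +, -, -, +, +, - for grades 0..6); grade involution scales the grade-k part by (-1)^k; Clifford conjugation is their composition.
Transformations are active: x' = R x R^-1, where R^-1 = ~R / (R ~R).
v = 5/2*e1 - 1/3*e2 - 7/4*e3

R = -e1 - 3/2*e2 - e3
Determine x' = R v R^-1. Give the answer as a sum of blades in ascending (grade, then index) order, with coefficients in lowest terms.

~R = -e1 - 3/2*e2 - e3, and R ~R = -17/4, so R^-1 = ~R / (-17/4).
R v = 1/4 + 49/12*e12 + 17/4*e13 + 55/24*e23
Answer: -81/34*e1 + 26/51*e2 + 127/68*e3


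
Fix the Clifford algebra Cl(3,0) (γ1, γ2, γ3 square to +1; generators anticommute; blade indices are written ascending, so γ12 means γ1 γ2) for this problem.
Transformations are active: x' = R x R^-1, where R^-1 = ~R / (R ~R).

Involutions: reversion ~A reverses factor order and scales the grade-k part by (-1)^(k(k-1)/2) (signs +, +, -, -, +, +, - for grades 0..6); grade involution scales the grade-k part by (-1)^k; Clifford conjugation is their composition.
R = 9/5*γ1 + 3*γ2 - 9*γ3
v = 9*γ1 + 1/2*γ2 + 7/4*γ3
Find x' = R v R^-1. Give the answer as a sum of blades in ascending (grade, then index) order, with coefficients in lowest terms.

~R = 9/5*γ1 + 3*γ2 - 9*γ3, and R ~R = 2331/25, so R^-1 = ~R / (2331/25).
R v = 39/20 - 261/10*γ12 + 1683/20*γ13 + 39/4*γ23
Answer: -4623/518*γ1 - 97/259*γ2 - 2203/1036*γ3


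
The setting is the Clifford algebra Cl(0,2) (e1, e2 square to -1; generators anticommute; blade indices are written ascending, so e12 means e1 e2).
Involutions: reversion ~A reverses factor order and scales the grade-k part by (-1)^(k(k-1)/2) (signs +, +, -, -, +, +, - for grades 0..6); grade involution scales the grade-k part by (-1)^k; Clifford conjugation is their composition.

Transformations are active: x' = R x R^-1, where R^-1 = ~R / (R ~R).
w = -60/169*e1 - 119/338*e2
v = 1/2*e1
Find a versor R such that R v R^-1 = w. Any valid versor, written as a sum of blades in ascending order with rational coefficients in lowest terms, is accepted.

Construction: equal norms (both -1/4) license R = v + w = 49/338*e1 - 119/338*e2 — nothing changes along that direction, while (v - w)/2 changes sign, so v maps onto w.
Answer: 49/338*e1 - 119/338*e2


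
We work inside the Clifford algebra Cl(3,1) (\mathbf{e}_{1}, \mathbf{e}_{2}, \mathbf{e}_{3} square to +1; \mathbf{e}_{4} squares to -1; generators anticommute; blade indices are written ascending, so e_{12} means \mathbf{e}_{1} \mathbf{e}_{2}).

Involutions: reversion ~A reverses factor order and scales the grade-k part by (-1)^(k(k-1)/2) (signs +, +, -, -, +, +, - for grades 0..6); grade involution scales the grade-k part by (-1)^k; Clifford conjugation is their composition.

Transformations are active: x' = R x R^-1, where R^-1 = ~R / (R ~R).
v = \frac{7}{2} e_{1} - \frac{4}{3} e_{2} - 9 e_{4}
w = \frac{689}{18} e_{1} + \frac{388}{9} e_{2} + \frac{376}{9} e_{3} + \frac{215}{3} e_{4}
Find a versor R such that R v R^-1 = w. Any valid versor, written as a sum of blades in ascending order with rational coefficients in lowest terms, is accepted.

A norm check does it: q(v) = q(w) = -\frac{2411}{36}, hence R = v + w = \frac{376}{9} e_{1} + \frac{376}{9} e_{2} + \frac{376}{9} e_{3} + \frac{188}{3} e_{4} realises the map — parallel part kept, (v - w)/2 negated, v carried to w.
Answer: \frac{376}{9} e_{1} + \frac{376}{9} e_{2} + \frac{376}{9} e_{3} + \frac{188}{3} e_{4}


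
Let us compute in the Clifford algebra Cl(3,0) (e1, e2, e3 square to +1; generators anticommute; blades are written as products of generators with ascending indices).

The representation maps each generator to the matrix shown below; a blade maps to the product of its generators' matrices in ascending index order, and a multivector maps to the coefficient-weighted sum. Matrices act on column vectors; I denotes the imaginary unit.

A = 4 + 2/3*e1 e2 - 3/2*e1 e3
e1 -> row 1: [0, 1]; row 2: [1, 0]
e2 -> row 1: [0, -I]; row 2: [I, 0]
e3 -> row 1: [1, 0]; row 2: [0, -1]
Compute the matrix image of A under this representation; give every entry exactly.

Bivector images (products of the table entries): rho(e1 e2) = rho(e1)rho(e2) = row 1: [I, 0]; row 2: [0, -I]; rho(e1 e3) = rho(e1)rho(e3) = row 1: [0, -1]; row 2: [1, 0].
M = (4)*1 + (2/3)*rho(e1 e2) + (-3/2)*rho(e1 e3), summed entrywise (1 is the identity matrix):
Answer: row 1: [4 + 2*I/3, 3/2]; row 2: [-3/2, 4 - 2*I/3]


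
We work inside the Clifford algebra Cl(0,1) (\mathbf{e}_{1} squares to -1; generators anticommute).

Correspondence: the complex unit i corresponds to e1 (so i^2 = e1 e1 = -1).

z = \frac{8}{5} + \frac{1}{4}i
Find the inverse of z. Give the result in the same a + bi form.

In blades: z = \frac{8}{5} + \frac{1}{4} e_{1}.
With qbar = \frac{8}{5} - \frac{1}{4} e_{1} (scalar fixed, mapped units negated), z qbar = \frac{1049}{400} (the sum of squared coefficients), so z^-1 = qbar / (\frac{1049}{400}) = \frac{640}{1049} - \frac{100}{1049} e_{1}; translating back:
Answer: \frac{640}{1049} - \frac{100}{1049}i


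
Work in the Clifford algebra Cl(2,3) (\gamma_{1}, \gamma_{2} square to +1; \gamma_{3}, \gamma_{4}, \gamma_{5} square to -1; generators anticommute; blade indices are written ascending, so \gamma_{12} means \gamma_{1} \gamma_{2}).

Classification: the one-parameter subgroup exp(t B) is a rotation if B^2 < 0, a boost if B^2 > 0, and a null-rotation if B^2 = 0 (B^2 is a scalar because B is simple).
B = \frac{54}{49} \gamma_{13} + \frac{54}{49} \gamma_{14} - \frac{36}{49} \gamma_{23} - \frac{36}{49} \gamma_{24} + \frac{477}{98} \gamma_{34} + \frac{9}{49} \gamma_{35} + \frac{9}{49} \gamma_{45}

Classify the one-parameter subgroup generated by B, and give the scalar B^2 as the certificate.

B^2 term by term: the squares give (\frac{54}{49})^2*(\gamma_{13})^2 + (\frac{54}{49})^2*(\gamma_{14})^2 + (-\frac{36}{49})^2*(\gamma_{23})^2 + (-\frac{36}{49})^2*(\gamma_{24})^2 + (\frac{477}{98})^2*(\gamma_{34})^2 + (\frac{9}{49})^2*(\gamma_{35})^2 + (\frac{9}{49})^2*(\gamma_{45})^2 = \frac{2916}{2401}*(+1) + \frac{2916}{2401}*(+1) + \frac{1296}{2401}*(+1) + \frac{1296}{2401}*(+1) + \frac{227529}{9604}*(-1) + \frac{81}{2401}*(-1) + \frac{81}{2401}*(-1) = -\frac{81}{4} (each basis 2-blade squares to minus the product of its generators' squares); cross terms between blades sharing an index anticommute and cancel; the commuting (index-disjoint) pairs give grade-4 terms 2*c*c'*(blade product), which cancel blade by blade — \gamma_{1234}: \frac{3888}{2401} - \frac{3888}{2401} = 0; \gamma_{1345}: \frac{972}{2401} - \frac{972}{2401} = 0; \gamma_{2345}: -\frac{648}{2401} + \frac{648}{2401} = 0 — confirming B is simple. So B^2 = -\frac{81}{4}.
Answer: rotation, certificate B^2 = -\frac{81}{4}. The invariant at work: B^2 = -\frac{81}{4} is unchanged by conjugation, hence its sign classifies the subgroup whatever basis B is written in.


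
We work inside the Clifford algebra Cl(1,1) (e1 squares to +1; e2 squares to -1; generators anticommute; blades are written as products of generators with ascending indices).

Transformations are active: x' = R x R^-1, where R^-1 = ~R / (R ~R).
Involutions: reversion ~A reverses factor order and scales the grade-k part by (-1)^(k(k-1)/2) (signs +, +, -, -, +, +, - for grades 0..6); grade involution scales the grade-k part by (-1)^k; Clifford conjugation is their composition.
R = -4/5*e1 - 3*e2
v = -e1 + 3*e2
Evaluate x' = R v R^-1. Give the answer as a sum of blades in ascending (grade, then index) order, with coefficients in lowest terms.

~R = -4/5*e1 - 3*e2, and R ~R = -209/25, so R^-1 = ~R / (-209/25).
R v = 49/5 - 27/5*e1 e2
Answer: 601/209*e1 + 843/209*e2


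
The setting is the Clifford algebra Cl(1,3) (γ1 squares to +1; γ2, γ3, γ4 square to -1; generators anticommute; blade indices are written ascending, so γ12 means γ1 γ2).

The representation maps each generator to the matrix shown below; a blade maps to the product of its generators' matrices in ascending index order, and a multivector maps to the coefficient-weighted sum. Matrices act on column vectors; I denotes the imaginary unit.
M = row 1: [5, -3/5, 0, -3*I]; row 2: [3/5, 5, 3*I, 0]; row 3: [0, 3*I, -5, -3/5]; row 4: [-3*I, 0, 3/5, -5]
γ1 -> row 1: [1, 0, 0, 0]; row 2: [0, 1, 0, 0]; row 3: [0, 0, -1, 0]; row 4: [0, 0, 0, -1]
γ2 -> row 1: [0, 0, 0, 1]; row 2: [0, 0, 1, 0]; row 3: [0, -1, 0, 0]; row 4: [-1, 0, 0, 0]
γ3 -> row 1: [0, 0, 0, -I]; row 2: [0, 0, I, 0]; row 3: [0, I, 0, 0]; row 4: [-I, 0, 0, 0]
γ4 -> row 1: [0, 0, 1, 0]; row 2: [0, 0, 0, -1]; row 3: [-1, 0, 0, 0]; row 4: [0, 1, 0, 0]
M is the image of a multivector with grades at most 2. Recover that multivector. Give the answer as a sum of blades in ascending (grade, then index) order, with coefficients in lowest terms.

Method: the blade images are trace-orthogonal — tr(rho(e_A) rho(e_B)^-1) = 4 if A = B and 0 otherwise — and rho(e_A)^-1 = (e_A)^2 * rho(e_A) with (e_A)^2 = +1 or -1, so the coefficient of e_A in the preimage is (e_A)^2 * tr(M rho(e_A))/4.
Nonzero projections over blades of grade <= 2: γ1: (γ1)^2 = +1, tr(M rho(γ1)) = 20, coefficient 5; γ3: (γ3)^2 = -1, tr(M rho(γ3)) = -12, coefficient 3; γ24: (γ24)^2 = -1, tr(M rho(γ24)) = 12/5, coefficient -3/5. Every other blade of grade <= 2 projects to 0.
Answer: 5*γ1 + 3*γ3 - 3/5*γ24


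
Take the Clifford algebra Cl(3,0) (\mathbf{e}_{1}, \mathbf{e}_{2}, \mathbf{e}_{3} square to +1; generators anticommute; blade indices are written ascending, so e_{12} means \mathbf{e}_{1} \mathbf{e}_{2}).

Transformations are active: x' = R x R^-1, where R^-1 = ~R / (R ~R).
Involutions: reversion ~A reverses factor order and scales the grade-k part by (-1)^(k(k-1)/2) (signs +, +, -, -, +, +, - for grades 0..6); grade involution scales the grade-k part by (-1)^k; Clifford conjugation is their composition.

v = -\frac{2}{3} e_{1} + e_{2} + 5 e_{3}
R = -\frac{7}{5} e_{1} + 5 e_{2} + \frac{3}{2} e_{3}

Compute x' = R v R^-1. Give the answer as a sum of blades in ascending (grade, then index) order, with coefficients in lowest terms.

~R = -\frac{7}{5} e_{1} + 5 e_{2} + \frac{3}{2} e_{3}, and R ~R = \frac{2921}{100}, so R^-1 = ~R / (\frac{2921}{100}).
R v = \frac{403}{30} + \frac{29}{15} e_{12} - 6 e_{13} + \frac{47}{2} e_{23}
Answer: -\frac{1814}{2921} e_{1} + \frac{31537}{8763} e_{2} - \frac{10575}{2921} e_{3}


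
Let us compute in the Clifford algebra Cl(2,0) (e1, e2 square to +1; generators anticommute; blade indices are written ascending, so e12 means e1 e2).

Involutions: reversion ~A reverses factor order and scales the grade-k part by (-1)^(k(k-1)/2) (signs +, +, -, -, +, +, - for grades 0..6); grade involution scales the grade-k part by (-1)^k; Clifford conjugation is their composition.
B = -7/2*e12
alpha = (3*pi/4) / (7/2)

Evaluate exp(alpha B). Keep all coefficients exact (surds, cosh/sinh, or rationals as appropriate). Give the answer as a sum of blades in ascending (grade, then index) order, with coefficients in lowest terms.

B^2 = (-7/2)^2*(e12)^2 = 49/4*(-1) = -49/4 (a basis 2-blade squares to minus the product of its generators' squares).
B^2 = -49/4 — a negative square means the series sums to a rotation: l = 7/2, alpha*l = 3*pi/4, so exp(alpha B) = cos(3*pi/4) + (sin(3*pi/4)/(7/2))*B = -sqrt(2)/2 + (sqrt(2)/7)*B.
Answer: -sqrt(2)/2 - sqrt(2)/2*e12


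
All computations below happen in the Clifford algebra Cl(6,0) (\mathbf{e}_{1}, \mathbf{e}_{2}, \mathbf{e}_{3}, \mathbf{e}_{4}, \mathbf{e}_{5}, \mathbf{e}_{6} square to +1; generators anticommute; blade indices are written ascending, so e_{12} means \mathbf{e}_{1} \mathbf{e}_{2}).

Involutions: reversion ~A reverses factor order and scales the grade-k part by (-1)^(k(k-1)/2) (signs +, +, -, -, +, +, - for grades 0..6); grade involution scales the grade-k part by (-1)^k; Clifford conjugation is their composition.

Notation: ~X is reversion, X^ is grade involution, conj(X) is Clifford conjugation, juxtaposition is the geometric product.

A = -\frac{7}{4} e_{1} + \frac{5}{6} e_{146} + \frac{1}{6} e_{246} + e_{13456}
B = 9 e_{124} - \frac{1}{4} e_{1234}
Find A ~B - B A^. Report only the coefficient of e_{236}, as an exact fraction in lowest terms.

first term: -\frac{3}{2} e_{16} + \frac{63}{4} e_{24} + \frac{15}{2} e_{26} - \frac{1}{24} e_{136} + \frac{7}{16} e_{234} + \frac{5}{24} e_{236} + \frac{1}{4} e_{256} - 9 e_{2356}
second term: \frac{3}{2} e_{16} + \frac{63}{4} e_{24} - \frac{15}{2} e_{26} + \frac{1}{24} e_{136} + \frac{7}{16} e_{234} - \frac{5}{24} e_{236} + \frac{1}{4} e_{256} + 9 e_{2356}
Answer: \frac{5}{12}


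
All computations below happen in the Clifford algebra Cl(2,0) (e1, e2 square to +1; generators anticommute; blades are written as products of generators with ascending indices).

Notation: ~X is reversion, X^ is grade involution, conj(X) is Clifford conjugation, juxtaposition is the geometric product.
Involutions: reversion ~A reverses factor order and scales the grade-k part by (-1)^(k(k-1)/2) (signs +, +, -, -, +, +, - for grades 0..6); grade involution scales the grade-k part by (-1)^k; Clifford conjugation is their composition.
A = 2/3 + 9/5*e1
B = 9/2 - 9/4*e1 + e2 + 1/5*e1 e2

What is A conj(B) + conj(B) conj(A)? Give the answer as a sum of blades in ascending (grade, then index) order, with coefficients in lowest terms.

first term: 141/20 + 48/5*e1 - 77/75*e2 - 29/15*e1 e2
second term: -21/20 - 33/5*e1 - 77/75*e2 - 29/15*e1 e2
Answer: 6 + 3*e1 - 154/75*e2 - 58/15*e1 e2


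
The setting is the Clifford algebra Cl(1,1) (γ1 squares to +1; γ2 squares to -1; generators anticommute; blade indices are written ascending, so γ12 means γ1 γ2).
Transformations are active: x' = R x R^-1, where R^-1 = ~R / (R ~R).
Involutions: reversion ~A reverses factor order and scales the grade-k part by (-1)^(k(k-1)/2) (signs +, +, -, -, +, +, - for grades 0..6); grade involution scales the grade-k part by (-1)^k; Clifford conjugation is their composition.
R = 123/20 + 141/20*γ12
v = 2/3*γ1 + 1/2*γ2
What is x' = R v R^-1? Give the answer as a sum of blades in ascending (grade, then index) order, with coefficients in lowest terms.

~R = 123/20 - 141/20*γ12, and R ~R = -297/25, so R^-1 = ~R / (-297/25).
R v = 23/40*γ1 - 13/8*γ2
Answer: -1999/1584*γ1 + 1873/1584*γ2


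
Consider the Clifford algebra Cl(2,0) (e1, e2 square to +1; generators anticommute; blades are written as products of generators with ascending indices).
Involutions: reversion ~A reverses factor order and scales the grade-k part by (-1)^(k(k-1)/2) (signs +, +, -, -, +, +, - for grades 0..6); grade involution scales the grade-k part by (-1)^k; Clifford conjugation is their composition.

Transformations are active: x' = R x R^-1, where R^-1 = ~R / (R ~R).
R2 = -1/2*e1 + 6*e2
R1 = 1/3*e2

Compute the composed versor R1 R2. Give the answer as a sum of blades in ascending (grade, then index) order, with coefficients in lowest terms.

Distribute over the terms of R1 (each basis-blade product reordered to ascending indices, repeated generators contracted through their squares):
(1/3*e2) R2 = 2 + 1/6*e1 e2
Answer: 2 + 1/6*e1 e2


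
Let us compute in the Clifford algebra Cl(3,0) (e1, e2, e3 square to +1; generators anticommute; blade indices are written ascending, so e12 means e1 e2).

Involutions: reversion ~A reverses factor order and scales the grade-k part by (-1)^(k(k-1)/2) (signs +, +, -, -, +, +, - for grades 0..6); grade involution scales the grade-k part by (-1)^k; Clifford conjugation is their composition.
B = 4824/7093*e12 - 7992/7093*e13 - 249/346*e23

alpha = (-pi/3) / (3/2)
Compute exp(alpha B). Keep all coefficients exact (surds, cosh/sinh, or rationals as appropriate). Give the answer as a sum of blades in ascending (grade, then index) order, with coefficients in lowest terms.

B^2 term by term: the squares give (4824/7093)^2*(e12)^2 + (-7992/7093)^2*(e13)^2 + (-249/346)^2*(e23)^2 = 23270976/50310649*(-1) + 63872064/50310649*(-1) + 62001/119716*(-1) = -9/4 (each basis 2-blade squares to minus the product of its generators' squares); cross terms between blades sharing an index anticommute and cancel. So B^2 = -9/4.
B^2 = -9/4 — a negative square means the series sums to a rotation: l = 3/2, alpha*l = -pi/3, so exp(alpha B) = cos(-pi/3) + (sin(-pi/3)/(3/2))*B = 1/2 + (-sqrt(3)/3)*B.
Answer: 1/2 - 1608*sqrt(3)/7093*e12 + 2664*sqrt(3)/7093*e13 + 83*sqrt(3)/346*e23


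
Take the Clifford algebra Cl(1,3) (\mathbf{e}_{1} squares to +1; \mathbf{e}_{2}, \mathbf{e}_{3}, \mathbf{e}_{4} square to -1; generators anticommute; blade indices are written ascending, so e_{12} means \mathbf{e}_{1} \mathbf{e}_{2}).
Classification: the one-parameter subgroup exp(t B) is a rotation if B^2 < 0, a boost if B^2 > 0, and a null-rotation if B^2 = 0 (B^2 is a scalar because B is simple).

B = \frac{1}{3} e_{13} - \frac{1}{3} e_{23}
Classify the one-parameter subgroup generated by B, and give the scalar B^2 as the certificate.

B^2 term by term: the squares give (\frac{1}{3})^2*(e_{13})^2 + (-\frac{1}{3})^2*(e_{23})^2 = \frac{1}{9}*(+1) + \frac{1}{9}*(-1) = 0 (each basis 2-blade squares to minus the product of its generators' squares); cross terms between blades sharing an index anticommute and cancel. So B^2 = 0.
Answer: null-rotation, certificate B^2 = 0. The scalar 0 is the complete invariant here: its sign names the subgroup type.


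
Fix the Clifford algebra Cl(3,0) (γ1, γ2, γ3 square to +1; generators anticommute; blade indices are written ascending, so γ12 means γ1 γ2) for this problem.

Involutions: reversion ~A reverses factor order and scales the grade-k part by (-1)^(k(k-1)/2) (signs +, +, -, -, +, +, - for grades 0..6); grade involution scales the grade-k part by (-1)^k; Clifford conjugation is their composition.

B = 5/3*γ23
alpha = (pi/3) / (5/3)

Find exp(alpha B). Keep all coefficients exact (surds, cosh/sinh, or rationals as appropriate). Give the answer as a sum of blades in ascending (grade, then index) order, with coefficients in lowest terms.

B^2 = (5/3)^2*(γ23)^2 = 25/9*(-1) = -25/9 (a basis 2-blade squares to minus the product of its generators' squares).
B^2 = -25/9 — B^2 < 0, so the exponential closes trigonometrically: l = 5/3, alpha*l = pi/3, so exp(alpha B) = cos(pi/3) + (sin(pi/3)/(5/3))*B = 1/2 + (3*sqrt(3)/10)*B.
Answer: 1/2 + sqrt(3)/2*γ23


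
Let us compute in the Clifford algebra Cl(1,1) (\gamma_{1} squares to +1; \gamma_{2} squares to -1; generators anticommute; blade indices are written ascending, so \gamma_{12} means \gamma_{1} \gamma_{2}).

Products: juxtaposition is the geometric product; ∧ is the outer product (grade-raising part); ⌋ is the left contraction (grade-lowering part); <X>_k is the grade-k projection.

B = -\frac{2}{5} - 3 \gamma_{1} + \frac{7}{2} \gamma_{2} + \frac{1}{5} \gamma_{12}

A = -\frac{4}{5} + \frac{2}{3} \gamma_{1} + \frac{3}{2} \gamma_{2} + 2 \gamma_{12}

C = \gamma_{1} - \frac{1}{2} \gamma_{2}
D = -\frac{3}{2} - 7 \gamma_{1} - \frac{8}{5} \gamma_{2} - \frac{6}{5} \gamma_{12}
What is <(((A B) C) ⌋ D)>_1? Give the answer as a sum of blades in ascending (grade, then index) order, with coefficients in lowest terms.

step 1: -\frac{653}{100} - \frac{137}{30} \gamma_{1} + \frac{41}{15} \gamma_{2} + \frac{881}{150} \gamma_{12}
step 2: -\frac{16}{5} - \frac{539}{150} \gamma_{1} - \frac{313}{120} \gamma_{2} - \frac{9}{20} \gamma_{12}
step 3: \frac{658}{25} + \frac{2553}{100} \gamma_{1} + \frac{1179}{125} \gamma_{2} + \frac{96}{25} \gamma_{12}
step 4: \frac{2553}{100} \gamma_{1} + \frac{1179}{125} \gamma_{2}
Answer: \frac{2553}{100} \gamma_{1} + \frac{1179}{125} \gamma_{2}


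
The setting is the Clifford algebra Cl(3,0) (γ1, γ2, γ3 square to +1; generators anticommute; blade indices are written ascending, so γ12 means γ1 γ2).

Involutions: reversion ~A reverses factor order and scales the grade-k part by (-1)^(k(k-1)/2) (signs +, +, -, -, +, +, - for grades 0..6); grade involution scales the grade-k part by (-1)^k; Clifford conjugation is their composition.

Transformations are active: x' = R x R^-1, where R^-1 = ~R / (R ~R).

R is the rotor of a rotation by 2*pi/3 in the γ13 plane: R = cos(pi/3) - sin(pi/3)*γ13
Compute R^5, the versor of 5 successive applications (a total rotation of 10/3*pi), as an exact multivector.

Half-angle bookkeeping: 5 applications in γ13 add up to rotor phase 5*pi/3 = 5*pi/3, so R^5 = cos(5*pi/3) - sin(5*pi/3)*γ13.
cos(5*pi/3) = 1/2 and sin(5*pi/3) = -sqrt(3)/2, so R^5 = 1/2 + sqrt(3)/2*γ13. The net rotation is 4/3*pi (after discarding 1 full turn, each of which contributes a factor -1 to the rotor); the rotor keeps the half-angle phase exactly.
Answer: 1/2 + sqrt(3)/2*γ13


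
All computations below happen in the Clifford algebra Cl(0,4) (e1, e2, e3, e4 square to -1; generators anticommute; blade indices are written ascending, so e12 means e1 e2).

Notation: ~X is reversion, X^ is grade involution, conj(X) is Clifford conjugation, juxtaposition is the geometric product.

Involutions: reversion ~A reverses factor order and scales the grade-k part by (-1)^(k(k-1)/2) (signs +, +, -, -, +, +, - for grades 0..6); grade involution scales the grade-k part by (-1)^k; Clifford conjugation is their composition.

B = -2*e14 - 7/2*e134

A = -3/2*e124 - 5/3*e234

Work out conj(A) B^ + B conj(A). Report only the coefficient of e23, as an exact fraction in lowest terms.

first term: 3*e2 - 35/6*e12 + 21/4*e23 + 10/3*e123
second term: 3*e2 - 35/6*e12 + 21/4*e23 - 10/3*e123
Answer: 21/2


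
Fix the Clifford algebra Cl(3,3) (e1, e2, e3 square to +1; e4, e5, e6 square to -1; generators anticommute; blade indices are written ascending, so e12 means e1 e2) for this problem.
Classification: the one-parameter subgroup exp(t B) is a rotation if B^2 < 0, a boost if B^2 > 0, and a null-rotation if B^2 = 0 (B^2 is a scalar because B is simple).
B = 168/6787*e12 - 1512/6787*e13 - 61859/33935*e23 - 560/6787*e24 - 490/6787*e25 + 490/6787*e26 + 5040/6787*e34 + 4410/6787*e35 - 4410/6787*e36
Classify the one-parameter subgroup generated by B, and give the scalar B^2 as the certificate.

B^2 term by term: the squares give (168/6787)^2*(e12)^2 + (-1512/6787)^2*(e13)^2 + (-61859/33935)^2*(e23)^2 + (-560/6787)^2*(e24)^2 + (-490/6787)^2*(e25)^2 + (490/6787)^2*(e26)^2 + (5040/6787)^2*(e34)^2 + (4410/6787)^2*(e35)^2 + (-4410/6787)^2*(e36)^2 = 28224/46063369*(-1) + 2286144/46063369*(-1) + 3826535881/1151584225*(-1) + 313600/46063369*(+1) + 240100/46063369*(+1) + 240100/46063369*(+1) + 25401600/46063369*(+1) + 19448100/46063369*(+1) + 19448100/46063369*(+1) = -49/25 (each basis 2-blade squares to minus the product of its generators' squares); cross terms between blades sharing an index anticommute and cancel; the commuting (index-disjoint) pairs give grade-4 terms 2*c*c'*(blade product), which cancel blade by blade — e1234: 1693440/46063369 - 1693440/46063369 = 0; e1235: 1481760/46063369 - 1481760/46063369 = 0; e1236: -1481760/46063369 + 1481760/46063369 = 0; e2345: 4939200/46063369 - 4939200/46063369 = 0; e2346: -4939200/46063369 + 4939200/46063369 = 0; e2356: -4321800/46063369 + 4321800/46063369 = 0 — confirming B is simple. So B^2 = -49/25.
Answer: rotation, certificate B^2 = -49/25. Check the certificate: B^2 = -49/25, and that sign is decisive whatever form B takes.


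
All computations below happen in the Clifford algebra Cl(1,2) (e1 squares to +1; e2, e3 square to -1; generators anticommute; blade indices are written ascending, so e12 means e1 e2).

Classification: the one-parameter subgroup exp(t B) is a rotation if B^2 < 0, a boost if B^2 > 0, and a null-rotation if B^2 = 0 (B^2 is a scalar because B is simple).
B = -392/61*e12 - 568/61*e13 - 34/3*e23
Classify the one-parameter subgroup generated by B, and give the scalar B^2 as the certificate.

B^2 term by term: the squares give (-392/61)^2*(e12)^2 + (-568/61)^2*(e13)^2 + (-34/3)^2*(e23)^2 = 153664/3721*(+1) + 322624/3721*(+1) + 1156/9*(-1) = -4/9 (each basis 2-blade squares to minus the product of its generators' squares); cross terms between blades sharing an index anticommute and cancel. So B^2 = -4/9.
Answer: rotation, certificate B^2 = -4/9. The class reads off the invariant scalar -4/9 directly.


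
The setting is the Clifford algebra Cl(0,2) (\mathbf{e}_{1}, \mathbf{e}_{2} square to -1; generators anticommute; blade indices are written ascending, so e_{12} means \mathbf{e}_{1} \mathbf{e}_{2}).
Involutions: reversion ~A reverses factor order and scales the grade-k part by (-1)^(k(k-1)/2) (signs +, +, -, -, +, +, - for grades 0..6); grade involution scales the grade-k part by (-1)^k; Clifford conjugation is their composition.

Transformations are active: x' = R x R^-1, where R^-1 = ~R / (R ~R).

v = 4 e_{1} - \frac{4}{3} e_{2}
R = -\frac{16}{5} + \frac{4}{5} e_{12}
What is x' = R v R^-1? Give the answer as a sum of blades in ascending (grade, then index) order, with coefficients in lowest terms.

~R = -\frac{16}{5} - \frac{4}{5} e_{12}, and R ~R = \frac{272}{25}, so R^-1 = ~R / (\frac{272}{25}).
R v = -\frac{176}{15} e_{1} + \frac{112}{15} e_{2}
Answer: \frac{148}{51} e_{1} - \frac{52}{17} e_{2}


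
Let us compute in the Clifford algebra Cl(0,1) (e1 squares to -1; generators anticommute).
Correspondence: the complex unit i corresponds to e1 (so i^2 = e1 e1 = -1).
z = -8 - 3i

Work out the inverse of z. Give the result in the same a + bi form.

In blades: z = -8 - 3*e1.
With qbar = -8 + 3*e1 (scalar fixed, mapped units negated), z qbar = 73 (the sum of squared coefficients), so z^-1 = qbar / (73) = -8/73 + 3/73*e1; translating back:
Answer: -8/73 + 3/73*i


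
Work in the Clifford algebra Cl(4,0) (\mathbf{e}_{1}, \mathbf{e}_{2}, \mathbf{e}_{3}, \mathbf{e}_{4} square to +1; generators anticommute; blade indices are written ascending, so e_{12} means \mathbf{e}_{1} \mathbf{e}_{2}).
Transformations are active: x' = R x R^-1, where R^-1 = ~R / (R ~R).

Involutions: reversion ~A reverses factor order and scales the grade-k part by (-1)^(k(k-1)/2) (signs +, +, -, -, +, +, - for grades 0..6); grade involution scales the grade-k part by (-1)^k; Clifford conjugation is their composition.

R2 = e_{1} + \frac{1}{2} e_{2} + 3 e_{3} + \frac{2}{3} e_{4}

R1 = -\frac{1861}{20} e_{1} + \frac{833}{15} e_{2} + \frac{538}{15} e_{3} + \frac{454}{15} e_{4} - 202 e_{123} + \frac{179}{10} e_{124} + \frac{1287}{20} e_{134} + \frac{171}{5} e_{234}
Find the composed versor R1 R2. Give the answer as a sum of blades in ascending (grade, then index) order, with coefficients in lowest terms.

Distribute over the terms of R2 (each basis-blade product reordered to ascending indices, repeated generators contracted through their squares):
R1 (e_{1}) = -\frac{1861}{20} - \frac{833}{15} e_{12} - \frac{538}{15} e_{13} - \frac{454}{15} e_{14} - 202 e_{23} + \frac{179}{10} e_{24} + \frac{1287}{20} e_{34} - \frac{171}{5} e_{1234}
R1 (\frac{1}{2} e_{2}) = \frac{833}{30} - \frac{1861}{40} e_{12} + 101 e_{13} - \frac{179}{20} e_{14} - \frac{269}{15} e_{23} - \frac{227}{15} e_{24} + \frac{171}{10} e_{34} + \frac{1287}{40} e_{1234}
R1 (3 e_{3}) = \frac{538}{5} - 606 e_{12} - \frac{5583}{20} e_{13} - \frac{3861}{20} e_{14} + \frac{833}{5} e_{23} - \frac{513}{5} e_{24} - \frac{454}{5} e_{34} - \frac{537}{10} e_{1234}
R1 (\frac{2}{3} e_{4}) = \frac{908}{45} + \frac{179}{15} e_{12} + \frac{429}{10} e_{13} - \frac{1861}{30} e_{14} + \frac{114}{5} e_{23} + \frac{1666}{45} e_{24} + \frac{1076}{45} e_{34} - \frac{404}{3} e_{1234}
Summing the partial products and collecting blades:
Answer: \frac{11249}{180} - \frac{5569}{8} e_{12} - \frac{10267}{60} e_{13} - \frac{2943}{10} e_{14} - \frac{458}{15} e_{23} - \frac{5653}{90} e_{24} + \frac{2621}{180} e_{34} - \frac{22847}{120} e_{1234}
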